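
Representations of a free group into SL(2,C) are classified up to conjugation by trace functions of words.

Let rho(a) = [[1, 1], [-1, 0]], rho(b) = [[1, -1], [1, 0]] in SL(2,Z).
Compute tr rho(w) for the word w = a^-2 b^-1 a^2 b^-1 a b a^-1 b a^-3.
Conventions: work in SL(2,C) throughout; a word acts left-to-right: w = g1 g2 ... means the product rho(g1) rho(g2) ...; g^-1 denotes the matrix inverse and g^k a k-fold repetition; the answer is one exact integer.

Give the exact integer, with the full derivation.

rho(a^-1) = [[0, -1], [1, 1]]
... * rho(a^-1) = [[0, -1], [1, 1]]  ->  [[-1, -1], [1, 0]]
... * rho(b^-1) = [[0, 1], [-1, 1]]  ->  [[1, -2], [0, 1]]
... * rho(a) = [[1, 1], [-1, 0]]  ->  [[3, 1], [-1, 0]]
... * rho(a) = [[1, 1], [-1, 0]]  ->  [[2, 3], [-1, -1]]
... * rho(b^-1) = [[0, 1], [-1, 1]]  ->  [[-3, 5], [1, -2]]
... * rho(a) = [[1, 1], [-1, 0]]  ->  [[-8, -3], [3, 1]]
... * rho(b) = [[1, -1], [1, 0]]  ->  [[-11, 8], [4, -3]]
... * rho(a^-1) = [[0, -1], [1, 1]]  ->  [[8, 19], [-3, -7]]
... * rho(b) = [[1, -1], [1, 0]]  ->  [[27, -8], [-10, 3]]
... * rho(a^-1) = [[0, -1], [1, 1]]  ->  [[-8, -35], [3, 13]]
... * rho(a^-1) = [[0, -1], [1, 1]]  ->  [[-35, -27], [13, 10]]
... * rho(a^-1) = [[0, -1], [1, 1]]  ->  [[-27, 8], [10, -3]]
tr = -27 + -3 = -30

-30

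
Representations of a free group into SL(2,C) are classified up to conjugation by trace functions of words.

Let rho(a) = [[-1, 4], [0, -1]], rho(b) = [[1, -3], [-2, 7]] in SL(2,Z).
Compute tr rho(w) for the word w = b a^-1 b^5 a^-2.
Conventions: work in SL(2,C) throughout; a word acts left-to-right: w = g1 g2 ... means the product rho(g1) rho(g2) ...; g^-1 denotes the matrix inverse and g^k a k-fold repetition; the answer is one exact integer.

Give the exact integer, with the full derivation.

rho(b) = [[1, -3], [-2, 7]]
... * rho(a^-1) = [[-1, -4], [0, -1]]  ->  [[-1, -1], [2, 1]]
... * rho(b) = [[1, -3], [-2, 7]]  ->  [[1, -4], [0, 1]]
... * rho(b) = [[1, -3], [-2, 7]]  ->  [[9, -31], [-2, 7]]
... * rho(b) = [[1, -3], [-2, 7]]  ->  [[71, -244], [-16, 55]]
... * rho(b) = [[1, -3], [-2, 7]]  ->  [[559, -1921], [-126, 433]]
... * rho(b) = [[1, -3], [-2, 7]]  ->  [[4401, -15124], [-992, 3409]]
... * rho(a^-1) = [[-1, -4], [0, -1]]  ->  [[-4401, -2480], [992, 559]]
... * rho(a^-1) = [[-1, -4], [0, -1]]  ->  [[4401, 20084], [-992, -4527]]
tr = 4401 + -4527 = -126

-126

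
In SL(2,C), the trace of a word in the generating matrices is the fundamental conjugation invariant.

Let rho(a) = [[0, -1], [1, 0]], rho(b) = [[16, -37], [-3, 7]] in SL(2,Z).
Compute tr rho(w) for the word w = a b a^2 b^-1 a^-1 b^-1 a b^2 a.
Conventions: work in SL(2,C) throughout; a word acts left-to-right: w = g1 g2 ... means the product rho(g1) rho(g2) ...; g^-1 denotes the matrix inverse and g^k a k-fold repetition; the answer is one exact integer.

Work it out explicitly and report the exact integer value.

38686

rho(a) = [[0, -1], [1, 0]]
... * rho(b) = [[16, -37], [-3, 7]]  ->  [[3, -7], [16, -37]]
... * rho(a) = [[0, -1], [1, 0]]  ->  [[-7, -3], [-37, -16]]
... * rho(a) = [[0, -1], [1, 0]]  ->  [[-3, 7], [-16, 37]]
... * rho(b^-1) = [[7, 37], [3, 16]]  ->  [[0, 1], [-1, 0]]
... * rho(a^-1) = [[0, 1], [-1, 0]]  ->  [[-1, 0], [0, -1]]
... * rho(b^-1) = [[7, 37], [3, 16]]  ->  [[-7, -37], [-3, -16]]
... * rho(a) = [[0, -1], [1, 0]]  ->  [[-37, 7], [-16, 3]]
... * rho(b) = [[16, -37], [-3, 7]]  ->  [[-613, 1418], [-265, 613]]
... * rho(b) = [[16, -37], [-3, 7]]  ->  [[-14062, 32607], [-6079, 14096]]
... * rho(a) = [[0, -1], [1, 0]]  ->  [[32607, 14062], [14096, 6079]]
tr = 32607 + 6079 = 38686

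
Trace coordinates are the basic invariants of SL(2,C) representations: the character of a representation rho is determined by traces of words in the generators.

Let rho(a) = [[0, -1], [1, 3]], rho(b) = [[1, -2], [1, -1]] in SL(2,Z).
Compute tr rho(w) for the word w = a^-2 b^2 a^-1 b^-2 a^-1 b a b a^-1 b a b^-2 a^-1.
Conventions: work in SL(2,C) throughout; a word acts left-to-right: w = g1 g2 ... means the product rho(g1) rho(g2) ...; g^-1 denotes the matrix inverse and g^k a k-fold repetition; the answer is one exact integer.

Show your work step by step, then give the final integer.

rho(a^-1) = [[3, 1], [-1, 0]]
... * rho(a^-1) = [[3, 1], [-1, 0]]  ->  [[8, 3], [-3, -1]]
... * rho(b) = [[1, -2], [1, -1]]  ->  [[11, -19], [-4, 7]]
... * rho(b) = [[1, -2], [1, -1]]  ->  [[-8, -3], [3, 1]]
... * rho(a^-1) = [[3, 1], [-1, 0]]  ->  [[-21, -8], [8, 3]]
... * rho(b^-1) = [[-1, 2], [-1, 1]]  ->  [[29, -50], [-11, 19]]
... * rho(b^-1) = [[-1, 2], [-1, 1]]  ->  [[21, 8], [-8, -3]]
... * rho(a^-1) = [[3, 1], [-1, 0]]  ->  [[55, 21], [-21, -8]]
... * rho(b) = [[1, -2], [1, -1]]  ->  [[76, -131], [-29, 50]]
... * rho(a) = [[0, -1], [1, 3]]  ->  [[-131, -469], [50, 179]]
... * rho(b) = [[1, -2], [1, -1]]  ->  [[-600, 731], [229, -279]]
... * rho(a^-1) = [[3, 1], [-1, 0]]  ->  [[-2531, -600], [966, 229]]
... * rho(b) = [[1, -2], [1, -1]]  ->  [[-3131, 5662], [1195, -2161]]
... * rho(a) = [[0, -1], [1, 3]]  ->  [[5662, 20117], [-2161, -7678]]
... * rho(b^-1) = [[-1, 2], [-1, 1]]  ->  [[-25779, 31441], [9839, -12000]]
... * rho(b^-1) = [[-1, 2], [-1, 1]]  ->  [[-5662, -20117], [2161, 7678]]
... * rho(a^-1) = [[3, 1], [-1, 0]]  ->  [[3131, -5662], [-1195, 2161]]
tr = 3131 + 2161 = 5292

5292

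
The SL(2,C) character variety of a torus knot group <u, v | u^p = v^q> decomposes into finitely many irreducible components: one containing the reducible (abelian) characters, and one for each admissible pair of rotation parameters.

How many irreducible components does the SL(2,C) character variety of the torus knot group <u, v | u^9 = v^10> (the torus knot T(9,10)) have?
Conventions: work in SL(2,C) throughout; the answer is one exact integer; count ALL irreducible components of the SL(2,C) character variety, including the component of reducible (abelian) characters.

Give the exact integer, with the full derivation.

Gamma = < u, v | u^9 = v^10 > (torus knot T(9,10)); the central element u^9 = v^10 acts as +I or -I in any irreducible SL(2,C) representation.
On an irreducible component, tr(u) is locked at 2*cos(pi*alpha/9) for some alpha in 1..8, and tr(v) at 2*cos(pi*beta/10) for some beta in 1..9.
Consistency of u^9 = (-1)^alpha I with v^10 = (-1)^beta I forces alpha = beta (mod 2).
Enumerate parity-matched pairs: 4*5 odd-odd plus 4*4 even-even gives 36.
That is 36 components of irreducible characters, and with the reducible (abelian) component the total is 37.

37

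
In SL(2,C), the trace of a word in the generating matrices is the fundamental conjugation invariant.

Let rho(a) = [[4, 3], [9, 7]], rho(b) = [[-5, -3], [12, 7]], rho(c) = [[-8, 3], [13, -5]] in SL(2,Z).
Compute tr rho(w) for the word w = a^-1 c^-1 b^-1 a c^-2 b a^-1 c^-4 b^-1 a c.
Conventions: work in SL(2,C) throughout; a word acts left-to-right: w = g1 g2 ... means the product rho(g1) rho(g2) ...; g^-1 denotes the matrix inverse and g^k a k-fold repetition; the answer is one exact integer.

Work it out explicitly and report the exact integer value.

-91741192

rho(a^-1) = [[7, -3], [-9, 4]]
... * rho(c^-1) = [[-5, -3], [-13, -8]]  ->  [[4, 3], [-7, -5]]
... * rho(b^-1) = [[7, 3], [-12, -5]]  ->  [[-8, -3], [11, 4]]
... * rho(a) = [[4, 3], [9, 7]]  ->  [[-59, -45], [80, 61]]
... * rho(c^-1) = [[-5, -3], [-13, -8]]  ->  [[880, 537], [-1193, -728]]
... * rho(c^-1) = [[-5, -3], [-13, -8]]  ->  [[-11381, -6936], [15429, 9403]]
... * rho(b) = [[-5, -3], [12, 7]]  ->  [[-26327, -14409], [35691, 19534]]
... * rho(a^-1) = [[7, -3], [-9, 4]]  ->  [[-54608, 21345], [74031, -28937]]
... * rho(c^-1) = [[-5, -3], [-13, -8]]  ->  [[-4445, -6936], [6026, 9403]]
... * rho(c^-1) = [[-5, -3], [-13, -8]]  ->  [[112393, 68823], [-152369, -93302]]
... * rho(c^-1) = [[-5, -3], [-13, -8]]  ->  [[-1456664, -887763], [1974771, 1203523]]
... * rho(c^-1) = [[-5, -3], [-13, -8]]  ->  [[18824239, 11472096], [-25519654, -15552497]]
... * rho(b^-1) = [[7, 3], [-12, -5]]  ->  [[-5895479, -887763], [7992386, 1203523]]
... * rho(a) = [[4, 3], [9, 7]]  ->  [[-31571783, -23900778], [42801251, 32401819]]
... * rho(c) = [[-8, 3], [13, -5]]  ->  [[-58135850, 24788541], [78813639, -33605342]]
tr = -58135850 + -33605342 = -91741192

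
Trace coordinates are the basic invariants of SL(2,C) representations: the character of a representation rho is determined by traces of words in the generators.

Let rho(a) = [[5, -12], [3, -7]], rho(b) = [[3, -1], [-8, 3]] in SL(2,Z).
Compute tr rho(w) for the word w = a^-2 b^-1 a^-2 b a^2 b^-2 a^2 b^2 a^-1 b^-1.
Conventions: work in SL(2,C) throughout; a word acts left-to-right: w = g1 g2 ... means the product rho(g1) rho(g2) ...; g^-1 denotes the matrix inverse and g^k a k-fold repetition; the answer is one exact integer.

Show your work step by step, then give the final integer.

3867251414307

rho(a^-1) = [[-7, 12], [-3, 5]]
... * rho(a^-1) = [[-7, 12], [-3, 5]]  ->  [[13, -24], [6, -11]]
... * rho(b^-1) = [[3, 1], [8, 3]]  ->  [[-153, -59], [-70, -27]]
... * rho(a^-1) = [[-7, 12], [-3, 5]]  ->  [[1248, -2131], [571, -975]]
... * rho(a^-1) = [[-7, 12], [-3, 5]]  ->  [[-2343, 4321], [-1072, 1977]]
... * rho(b) = [[3, -1], [-8, 3]]  ->  [[-41597, 15306], [-19032, 7003]]
... * rho(a) = [[5, -12], [3, -7]]  ->  [[-162067, 392022], [-74151, 179363]]
... * rho(a) = [[5, -12], [3, -7]]  ->  [[365731, -799350], [167334, -365729]]
... * rho(b^-1) = [[3, 1], [8, 3]]  ->  [[-5297607, -2032319], [-2423830, -929853]]
... * rho(b^-1) = [[3, 1], [8, 3]]  ->  [[-32151373, -11394564], [-14710314, -5213389]]
... * rho(a) = [[5, -12], [3, -7]]  ->  [[-194940557, 465578424], [-89191737, 213017491]]
... * rho(a) = [[5, -12], [3, -7]]  ->  [[422032487, -919762284], [193093788, -420821593]]
... * rho(b) = [[3, -1], [-8, 3]]  ->  [[8624195733, -3181319339], [3945854108, -1455558567]]
... * rho(b) = [[3, -1], [-8, 3]]  ->  [[51323141911, -18168153750], [23482030860, -8312529809]]
... * rho(a^-1) = [[-7, 12], [-3, 5]]  ->  [[-304757532127, 525036934182], [-139436626593, 240221721275]]
... * rho(b^-1) = [[3, 1], [8, 3]]  ->  [[3286022877075, 1270353270419], [1503463890421, 581228537232]]
tr = 3286022877075 + 581228537232 = 3867251414307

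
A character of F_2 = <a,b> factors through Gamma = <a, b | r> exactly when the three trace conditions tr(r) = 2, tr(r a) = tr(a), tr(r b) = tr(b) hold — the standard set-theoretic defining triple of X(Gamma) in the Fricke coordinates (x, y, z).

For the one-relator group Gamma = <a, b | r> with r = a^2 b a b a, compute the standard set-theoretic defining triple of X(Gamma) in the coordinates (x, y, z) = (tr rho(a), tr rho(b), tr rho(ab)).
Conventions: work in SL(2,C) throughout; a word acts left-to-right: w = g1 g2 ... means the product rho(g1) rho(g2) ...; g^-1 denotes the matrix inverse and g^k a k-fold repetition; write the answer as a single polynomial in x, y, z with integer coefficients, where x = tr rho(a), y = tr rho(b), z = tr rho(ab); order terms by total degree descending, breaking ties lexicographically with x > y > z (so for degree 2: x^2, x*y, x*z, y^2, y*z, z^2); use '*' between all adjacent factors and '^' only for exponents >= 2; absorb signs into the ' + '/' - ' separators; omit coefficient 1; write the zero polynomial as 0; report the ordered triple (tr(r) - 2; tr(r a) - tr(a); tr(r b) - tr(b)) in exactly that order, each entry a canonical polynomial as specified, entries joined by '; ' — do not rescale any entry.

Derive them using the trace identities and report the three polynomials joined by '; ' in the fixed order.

apply: tr(b a b a) = tr(b a) tr(b a) - tr(1)  (split on b) = z^2 - 2
apply: tr(b a b) = tr(b) tr(a b) - tr(a)  (reduce the b square) = y*z - x
apply: tr(b a b a^2) = tr(a) tr(b a b a) - tr(b a b)  (reduce the a square) = x*z^2 - y*z - x
apply: tr(a^2 b a b a) = tr(a) tr(b a b a^2) - tr(b a b a)  (reduce the a square) = x^2*z^2 - x*y*z - x^2 - z^2 + 2
tr(a^2 b a b a^2) = tr(a) tr(b a b a^3) - tr(b a b a^2) = x^3*z^2 - x^2*y*z - x^3 - 2*x*z^2 + y*z + 3*x
use: tr(b a b a b a) = tr(b a b a) tr(b a) - tr(a b)   [split at repeated b] = z^3 - 3*z
tr(a b a) = tr(a) tr(b a) - tr(b) = x*z - y
apply: tr(b a b a b) = tr(b) tr(a b a b) - tr(a b a) = y*z^2 - x*z - y
use: tr(a^2 b a b a b) = tr(a) tr(b a b a b a) - tr(b a b a b) = x*z^3 - y*z^2 - 2*x*z + y
assemble the triple (tr(r) - 2; tr(r a) - x; tr(r b) - y)

x^2*z^2 - x*y*z - x^2 - z^2; x^3*z^2 - x^2*y*z - x^3 - 2*x*z^2 + y*z + 2*x; x*z^3 - y*z^2 - 2*x*z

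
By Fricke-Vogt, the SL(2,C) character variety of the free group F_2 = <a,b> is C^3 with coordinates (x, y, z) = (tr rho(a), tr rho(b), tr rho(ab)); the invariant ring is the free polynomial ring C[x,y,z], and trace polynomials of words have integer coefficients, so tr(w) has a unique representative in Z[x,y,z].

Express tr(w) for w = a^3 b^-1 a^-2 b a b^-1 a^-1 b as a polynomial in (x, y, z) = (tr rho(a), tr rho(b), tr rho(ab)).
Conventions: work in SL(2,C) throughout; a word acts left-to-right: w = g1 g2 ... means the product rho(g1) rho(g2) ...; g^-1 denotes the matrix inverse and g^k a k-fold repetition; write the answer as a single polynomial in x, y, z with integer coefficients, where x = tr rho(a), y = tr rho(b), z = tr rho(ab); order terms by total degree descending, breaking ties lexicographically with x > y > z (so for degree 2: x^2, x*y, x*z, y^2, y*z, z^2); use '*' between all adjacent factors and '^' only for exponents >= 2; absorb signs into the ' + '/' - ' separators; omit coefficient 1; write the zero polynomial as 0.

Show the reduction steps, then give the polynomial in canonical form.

tr(a b a) = tr(a) * tr(b a) - tr(b)   [square of a] = x*z - y
tr(b a^3) = tr(a) * tr(a b a) - tr(a b)   [square of a] = x^2*z - x*y - z
use: tr(a^2) = tr(a) * tr(a) - tr(1)   [square of a] = x^2 - 2
apply: tr(b^2 a^2) = tr(b) * tr(a^2 b) - tr(a^2)   [square of b] = x*y*z - x^2 - y^2 + 2
use: tr(b^2 a) = tr(b) * tr(a b) - tr(a)   [square of b] = y*z - x
tr(b^2 a^3) = tr(a) * tr(b^2 a^2) - tr(b^2 a)   [square of a] = x^2*y*z - x^3 - x*y^2 - y*z + 3*x
use: tr(b a^4 b) = tr(a) * tr(b^2 a^3) - tr(b^2 a^2)   [square of a] = x^3*y*z - x^4 - x^2*y^2 - 2*x*y*z + 4*x^2 + y^2 - 2
use: tr(b a b a) = tr(b a) * tr(b a) - tr(1)   [split at a repeated b] = z^2 - 2
use: tr(a b a b a) = tr(a) * tr(b a b a) - tr(b a b)   [square of a] = x*z^2 - y*z - x
apply: tr(a b a b a^2) = tr(a) * tr(a b a b a) - tr(a b a b)   [square of a] = x^2*z^2 - x*y*z - x^2 - z^2 + 2
apply: tr(b a^4 b a) = tr(a) * tr(a b a b a^2) - tr(a b a b a)   [square of a] = x^3*z^2 - x^2*y*z - x^3 - 2*x*z^2 + y*z + 3*x
use: tr(a^-1 b a^4 b) = tr(b a^4 b) * tr(a) - tr(b a^4 b a)   [inverse elimination on a] = x^4*y*z - x^5 - x^3*y^2 - x^3*z^2 - x^2*y*z + 5*x^3 + x*y^2 + 2*x*z^2 - y*z - 5*x
tr(a b^-1 a^-1 b a^3) = tr(a^-1 b a^4) * tr(b) - tr(a^-1 b a^4 b)   [inverse elimination on b] = -x^4*y*z + x^5 + x^3*y^2 + x^3*z^2 + 2*x^2*y*z - 5*x^3 - 2*x*y^2 - 2*x*z^2 + 5*x
use: tr(b a b^2 a) = tr(b) * tr(a b a b) - tr(a b a)   [square of b] = y*z^2 - x*z - y
apply: tr(b a b^2) = tr(b) * tr(a b^2) - tr(a b)   [square of b] = y^2*z - x*y - z
tr(a b a b^2 a) = tr(a) * tr(b a b^2 a) - tr(b a b^2)   [square of a] = x*y*z^2 - x^2*z - y^2*z + z
tr(a b^2 a^3 b) = tr(a) * tr(a b a b^2 a) - tr(a b a b^2)   [square of a] = x^2*y*z^2 - x^3*z - x*y^2*z - y*z^2 + 2*x*z + y
tr(b a^3 b^-1 a b) = tr(a b^2 a^3) * tr(b) - tr(a b^2 a^3 b)   [inverse elimination on b] = x^3*y^2*z - x^4*y - x^2*y^3 - x^2*y*z^2 + x^3*z - x*y^2*z + 4*x^2*y + y^3 + y*z^2 - 2*x*z - 3*y
apply: tr(a^2 b a^2) = tr(a) * tr(b a^3) - tr(b a^2)   [square of a] = x^3*z - x^2*y - 2*x*z + y
use: tr(a^4 b a) = tr(a) * tr(a^2 b a^2) - tr(a^2 b a)   [square of a] = x^4*z - x^3*y - 3*x^2*z + 2*x*y + z
apply: tr(b a^4 b a b) = tr(b) * tr(a^4 b a b) - tr(a^4 b a)   [square of b] = x^3*y*z^2 - x^4*z - x^2*y^2*z - 2*x*y*z^2 + 3*x^2*z + y^2*z + x*y - z
use: tr(b a b a b a) = tr(a b) * tr(a b a b) - tr(a^-1 b^-1)   [split at a repeated a] = z^3 - 3*z
apply: tr(b a b a b a^2) = tr(a) * tr(b a b a b a) - tr(b a b a b)   [square of a] = x*z^3 - y*z^2 - 2*x*z + y
use: tr(a b a b a b a^2) = tr(a) * tr(b a b a b a^2) - tr(b a b a b a)   [square of a] = x^2*z^3 - x*y*z^2 - 2*x^2*z - z^3 + x*y + 3*z
apply: tr(b a^4 b a b a) = tr(a) * tr(a b a b a b a^2) - tr(a b a b a b a)   [square of a] = x^3*z^3 - x^2*y*z^2 - 2*x^3*z - 2*x*z^3 + x^2*y + y*z^2 + 5*x*z - y
tr(a b a b a^-1 b a^3) = tr(b a^4 b a b) * tr(a) - tr(b a^4 b a b a)   [inverse elimination on a] = x^4*y*z^2 - x^5*z - x^3*y^2*z - x^3*z^3 - x^2*y*z^2 + 5*x^3*z + x*y^2*z + 2*x*z^3 - y*z^2 - 6*x*z + y
tr(b a^3 b a b a b) = tr(b) * tr(a^3 b a b a b) - tr(a^3 b a b a)   [square of b] = x^2*y*z^3 - x^3*z^2 - x*y^2*z^2 - x^2*y*z - y*z^3 + x^3 + x*y^2 + 2*x*z^2 + 2*y*z - 3*x
apply: tr(b a b a b a b a) = tr(b a b a b a) * tr(b a) - tr(a b a b)   [split at a repeated b] = z^4 - 4*z^2 + 2
tr(b a b a b a b) = tr(b) * tr(a b a b a b) - tr(a b a b a)   [square of b] = y*z^3 - x*z^2 - 2*y*z + x
use: tr(a b a b a b a b a) = tr(a) * tr(b a b a b a b a) - tr(b a b a b a b)   [square of a] = x*z^4 - y*z^3 - 3*x*z^2 + 2*y*z + x
tr(b a^3 b a b a b a) = tr(a) * tr(a b a b a b a b a) - tr(a b a b a b a b)   [square of a] = x^2*z^4 - x*y*z^3 - 3*x^2*z^2 - z^4 + 2*x*y*z + x^2 + 4*z^2 - 2
apply: tr(a b a b a^-1 b a^3 b) = tr(b a^3 b a b a b) * tr(a) - tr(b a^3 b a b a b a)   [inverse elimination on a] = x^3*y*z^3 - x^4*z^2 - x^2*y^2*z^2 - x^2*z^4 - x^3*y*z + x^4 + x^2*y^2 + 5*x^2*z^2 + z^4 - 4*x^2 - 4*z^2 + 2
tr(a^-1 b a^3 b^-1 a b a b) = tr(a b a b a^-1 b a^3) * tr(b) - tr(a b a b a^-1 b a^3 b)   [inverse elimination on b] = x^4*y^2*z^2 - x^5*y*z - x^3*y^3*z - 2*x^3*y*z^3 + x^4*z^2 + x^2*z^4 + 6*x^3*y*z + x*y^3*z + 2*x*y*z^3 - x^4 - x^2*y^2 - 5*x^2*z^2 - y^2*z^2 - z^4 - 6*x*y*z + 4*x^2 + y^2 + 4*z^2 - 2
tr(b a b^-1 a^-1 b a^3 b^-1 a) = tr(a^-1 b a^3 b^-1 a b a) * tr(b) - tr(a^-1 b a^3 b^-1 a b a b)   [inverse elimination on b] = -x^4*y^2*z^2 + x^5*y*z + 2*x^3*y^3*z + 2*x^3*y*z^3 - x^4*y^2 - x^4*z^2 - x^2*y^4 - x^2*y^2*z^2 - x^2*z^4 - 5*x^3*y*z - 2*x*y^3*z - 2*x*y*z^3 + x^4 + 5*x^2*y^2 + 5*x^2*z^2 + y^4 + 2*y^2*z^2 + z^4 + 4*x*y*z - 4*x^2 - 4*y^2 - 4*z^2 + 2
tr(b a b^-1 a^-1 b a^3 b^-1 a^-1) = tr(b a b^-1 a^-1 b a^3 b^-1) * tr(a) - tr(b a b^-1 a^-1 b a^3 b^-1 a)   [inverse elimination on a] = x^4*y^2*z^2 - 2*x^5*y*z - 2*x^3*y^3*z - 2*x^3*y*z^3 + x^6 + 2*x^4*y^2 + 2*x^4*z^2 + x^2*y^4 + x^2*y^2*z^2 + x^2*z^4 + 7*x^3*y*z + 2*x*y^3*z + 2*x*y*z^3 - 6*x^4 - 7*x^2*y^2 - 7*x^2*z^2 - y^4 - 2*y^2*z^2 - z^4 - 4*x*y*z + 9*x^2 + 4*y^2 + 4*z^2 - 2
tr(a^3 b^-1 a^-2 b a b^-1 a^-1 b) = tr(b a b^-1 a^-1 b a^3 b^-1 a^-1) * tr(a) - tr(b a b^-1 a^-1 b a^3 b^-1)   [inverse elimination on a] = x^5*y^2*z^2 - 2*x^6*y*z - 2*x^4*y^3*z - 2*x^4*y*z^3 + x^7 + 2*x^5*y^2 + 2*x^5*z^2 + x^3*y^4 + x^3*y^2*z^2 + x^3*z^4 + 8*x^4*y*z + 2*x^2*y^3*z + 2*x^2*y*z^3 - 7*x^5 - 8*x^3*y^2 - 8*x^3*z^2 - x*y^4 - 2*x*y^2*z^2 - x*z^4 - 6*x^2*y*z + 14*x^3 + 6*x*y^2 + 6*x*z^2 - 7*x

x^5*y^2*z^2 - 2*x^6*y*z - 2*x^4*y^3*z - 2*x^4*y*z^3 + x^7 + 2*x^5*y^2 + 2*x^5*z^2 + x^3*y^4 + x^3*y^2*z^2 + x^3*z^4 + 8*x^4*y*z + 2*x^2*y^3*z + 2*x^2*y*z^3 - 7*x^5 - 8*x^3*y^2 - 8*x^3*z^2 - x*y^4 - 2*x*y^2*z^2 - x*z^4 - 6*x^2*y*z + 14*x^3 + 6*x*y^2 + 6*x*z^2 - 7*x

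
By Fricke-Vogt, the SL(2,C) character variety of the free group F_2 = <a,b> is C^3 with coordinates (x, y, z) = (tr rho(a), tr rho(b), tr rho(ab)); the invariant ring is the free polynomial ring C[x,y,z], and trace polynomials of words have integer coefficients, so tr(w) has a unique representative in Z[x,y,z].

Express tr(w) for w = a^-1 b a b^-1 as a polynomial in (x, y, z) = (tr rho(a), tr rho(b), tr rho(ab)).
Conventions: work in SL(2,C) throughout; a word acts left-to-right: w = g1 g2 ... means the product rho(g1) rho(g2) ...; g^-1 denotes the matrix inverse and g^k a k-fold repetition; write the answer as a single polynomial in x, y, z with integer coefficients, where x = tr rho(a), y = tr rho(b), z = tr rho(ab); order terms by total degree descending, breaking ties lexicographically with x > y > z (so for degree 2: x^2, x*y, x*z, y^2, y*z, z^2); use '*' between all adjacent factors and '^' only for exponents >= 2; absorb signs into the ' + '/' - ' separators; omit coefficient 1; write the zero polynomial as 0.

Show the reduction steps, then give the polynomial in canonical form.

-x*y*z + x^2 + y^2 + z^2 - 2

tr(a b a) = tr(a)*tr(b a) - tr(b)  (reduce the a square) = x*z - y
tr(a b a b) = tr(b a)*tr(b a) - tr(1)  (split on b) = z^2 - 2
tr(b a b^-1 a) = tr(a b a)*tr(b) - tr(a b a b)  (eliminate b^-1) = x*y*z - y^2 - z^2 + 2
tr(a^-1 b a b^-1) = tr(b a b^-1)*tr(a) - tr(b a b^-1 a)  (eliminate a^-1) = -x*y*z + x^2 + y^2 + z^2 - 2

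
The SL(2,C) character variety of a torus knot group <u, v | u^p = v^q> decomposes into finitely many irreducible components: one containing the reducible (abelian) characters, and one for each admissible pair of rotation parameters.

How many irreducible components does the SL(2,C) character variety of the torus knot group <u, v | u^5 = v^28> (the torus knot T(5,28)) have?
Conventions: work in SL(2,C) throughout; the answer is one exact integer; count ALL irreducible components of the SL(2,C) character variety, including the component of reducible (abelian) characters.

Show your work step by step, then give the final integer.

Gamma = < u, v | u^5 = v^28 > (torus knot T(5,28)); the central element u^5 = v^28 acts as +I or -I in any irreducible SL(2,C) representation.
This locks tr(u) to 2*cos(pi*alpha/5), alpha in 1..4, and tr(v) to 2*cos(pi*beta/28), beta in 1..27, on each component of irreducible characters.
u^5 = (-1)^alpha I and v^28 = (-1)^beta I must agree, so alpha and beta have equal parity.
Counting: 2 odd alphas x 14 odd betas + 2 even alphas x 13 even betas = 28 + 26 = 54.
That is 54 components of irreducible characters, and with the reducible (abelian) component the total is 55.

55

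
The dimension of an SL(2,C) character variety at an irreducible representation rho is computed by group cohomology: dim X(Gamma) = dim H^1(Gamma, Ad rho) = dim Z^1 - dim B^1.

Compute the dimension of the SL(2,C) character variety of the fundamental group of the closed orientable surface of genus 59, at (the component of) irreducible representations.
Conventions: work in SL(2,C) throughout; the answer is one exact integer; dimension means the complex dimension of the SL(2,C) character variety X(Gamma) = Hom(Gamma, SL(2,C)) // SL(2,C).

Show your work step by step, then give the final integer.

348

pi_1 of the closed genus-59 surface has 118 generators bound by the single product-of-commutators relator.
Before the relator condition, cocycle space has dim 3*118 = 354.
H^2 = coker(d_2) is dual to H^0 = 0 at irreducible rho (Poincare duality), so d_2 is onto: dim Z^1 = 351.
Coboundaries contribute dim B^1 = 3 (injective at irreducible rho).
dim X = dim H^1 = 351 - 3 = 348.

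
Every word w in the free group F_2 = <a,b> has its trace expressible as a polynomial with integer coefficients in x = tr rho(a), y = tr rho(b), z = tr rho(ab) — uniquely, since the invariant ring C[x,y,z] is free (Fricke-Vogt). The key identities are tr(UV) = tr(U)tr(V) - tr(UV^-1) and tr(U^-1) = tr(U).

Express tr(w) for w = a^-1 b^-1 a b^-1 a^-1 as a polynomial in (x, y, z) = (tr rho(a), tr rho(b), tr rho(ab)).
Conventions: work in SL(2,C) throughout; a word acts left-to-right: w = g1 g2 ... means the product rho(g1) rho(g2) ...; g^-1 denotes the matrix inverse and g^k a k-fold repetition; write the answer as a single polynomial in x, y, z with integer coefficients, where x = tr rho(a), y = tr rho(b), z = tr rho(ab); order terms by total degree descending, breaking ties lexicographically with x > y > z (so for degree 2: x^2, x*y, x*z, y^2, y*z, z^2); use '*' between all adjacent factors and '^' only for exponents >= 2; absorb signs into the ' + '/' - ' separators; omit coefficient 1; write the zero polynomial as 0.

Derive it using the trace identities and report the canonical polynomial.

apply: tr(b^-1 a) = tr(a)*tr(b) - tr(a b)   [inverse elimination on b] = x*y - z
tr(b^-1 a b^-1) = tr(b^-1 a)*tr(b) - tr(b^-1 a b)   [inverse elimination on b] = x*y^2 - y*z - x
use: tr(a^2) = tr(a)*tr(a) - tr(1)   [square of a] = x^2 - 2
use: tr(a^2 b) = tr(a)*tr(b a) - tr(b)   [square of a] = x*z - y
use: tr(a b^-1 a) = tr(a^2)*tr(b) - tr(a^2 b)   [inverse elimination on b] = x^2*y - x*z - y
use: tr(a b a b) = tr(b a)*tr(b a) - tr(1)   [split at a repeated b] = z^2 - 2
tr(a b^-1 a b) = tr(a b a)*tr(b) - tr(a b a b)   [inverse elimination on b] = x*y*z - y^2 - z^2 + 2
tr(b^-1 a b^-1 a) = tr(a b^-1 a)*tr(b) - tr(a b^-1 a b)   [inverse elimination on b] = x^2*y^2 - 2*x*y*z + z^2 - 2
tr(a^-1 b^-1 a b^-1) = tr(b^-1 a b^-1)*tr(a) - tr(b^-1 a b^-1 a)   [inverse elimination on a] = x*y*z - x^2 - z^2 + 2
apply: tr(a^-1 b^-1 a b^-1 a^-1) = tr(a^-1 b^-1 a b^-1)*tr(a) - tr(a^-1 b^-1 a b^-1 a)   [inverse elimination on a] = x^2*y*z - x^3 - x*y^2 - x*z^2 + y*z + 3*x

x^2*y*z - x^3 - x*y^2 - x*z^2 + y*z + 3*x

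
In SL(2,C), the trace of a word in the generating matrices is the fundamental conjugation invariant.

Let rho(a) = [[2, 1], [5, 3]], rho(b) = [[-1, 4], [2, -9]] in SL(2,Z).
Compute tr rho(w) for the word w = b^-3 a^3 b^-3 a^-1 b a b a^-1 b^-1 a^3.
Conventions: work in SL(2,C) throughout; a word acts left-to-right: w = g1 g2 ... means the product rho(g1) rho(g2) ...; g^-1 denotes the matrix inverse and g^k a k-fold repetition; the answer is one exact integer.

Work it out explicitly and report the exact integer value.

-10795320829123

rho(b^-1) = [[-9, -4], [-2, -1]]
... * rho(b^-1) = [[-9, -4], [-2, -1]]  ->  [[89, 40], [20, 9]]
... * rho(b^-1) = [[-9, -4], [-2, -1]]  ->  [[-881, -396], [-198, -89]]
... * rho(a) = [[2, 1], [5, 3]]  ->  [[-3742, -2069], [-841, -465]]
... * rho(a) = [[2, 1], [5, 3]]  ->  [[-17829, -9949], [-4007, -2236]]
... * rho(a) = [[2, 1], [5, 3]]  ->  [[-85403, -47676], [-19194, -10715]]
... * rho(b^-1) = [[-9, -4], [-2, -1]]  ->  [[863979, 389288], [194176, 87491]]
... * rho(b^-1) = [[-9, -4], [-2, -1]]  ->  [[-8554387, -3845204], [-1922566, -864195]]
... * rho(b^-1) = [[-9, -4], [-2, -1]]  ->  [[84679891, 38062752], [19031484, 8554459]]
... * rho(a^-1) = [[3, -1], [-5, 2]]  ->  [[63725913, -8554387], [14322157, -1922566]]
... * rho(b) = [[-1, 4], [2, -9]]  ->  [[-80834687, 331893135], [-18167289, 74591722]]
... * rho(a) = [[2, 1], [5, 3]]  ->  [[1497796301, 914844718], [336624032, 205607877]]
... * rho(b) = [[-1, 4], [2, -9]]  ->  [[331893135, -2242417258], [74591722, -503974765]]
... * rho(a^-1) = [[3, -1], [-5, 2]]  ->  [[12207765695, -4816727651], [2743648991, -1082541252]]
... * rho(b^-1) = [[-9, -4], [-2, -1]]  ->  [[-100236435953, -44014335129], [-22527758415, -9892054712]]
... * rho(a) = [[2, 1], [5, 3]]  ->  [[-420544547551, -232279441340], [-94515790390, -52203922551]]
... * rho(a) = [[2, 1], [5, 3]]  ->  [[-2002486301802, -1117382871571], [-450051193535, -251127558043]]
... * rho(a) = [[2, 1], [5, 3]]  ->  [[-9591886961459, -5354634916515], [-2155740177285, -1203433867664]]
tr = -9591886961459 + -1203433867664 = -10795320829123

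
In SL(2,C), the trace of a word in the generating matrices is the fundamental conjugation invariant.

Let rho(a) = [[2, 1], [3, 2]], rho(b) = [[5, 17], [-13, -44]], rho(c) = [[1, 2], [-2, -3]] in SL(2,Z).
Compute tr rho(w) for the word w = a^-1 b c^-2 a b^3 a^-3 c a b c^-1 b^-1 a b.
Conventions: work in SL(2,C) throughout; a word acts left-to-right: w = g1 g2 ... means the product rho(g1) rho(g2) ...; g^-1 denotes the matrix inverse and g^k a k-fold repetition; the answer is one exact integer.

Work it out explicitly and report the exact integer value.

-102316020812690

rho(a^-1) = [[2, -1], [-3, 2]]
... * rho(b) = [[5, 17], [-13, -44]]  ->  [[23, 78], [-41, -139]]
... * rho(c^-1) = [[-3, -2], [2, 1]]  ->  [[87, 32], [-155, -57]]
... * rho(c^-1) = [[-3, -2], [2, 1]]  ->  [[-197, -142], [351, 253]]
... * rho(a) = [[2, 1], [3, 2]]  ->  [[-820, -481], [1461, 857]]
... * rho(b) = [[5, 17], [-13, -44]]  ->  [[2153, 7224], [-3836, -12871]]
... * rho(b) = [[5, 17], [-13, -44]]  ->  [[-83147, -281255], [148143, 501112]]
... * rho(b) = [[5, 17], [-13, -44]]  ->  [[3240580, 10961721], [-5773741, -19530497]]
... * rho(a^-1) = [[2, -1], [-3, 2]]  ->  [[-26404003, 18682862], [47044009, -33287253]]
... * rho(a^-1) = [[2, -1], [-3, 2]]  ->  [[-108856592, 63769727], [193949777, -113618515]]
... * rho(a^-1) = [[2, -1], [-3, 2]]  ->  [[-409022365, 236396046], [728755099, -421186807]]
... * rho(c) = [[1, 2], [-2, -3]]  ->  [[-881814457, -1527232868], [1571128713, 2721070619]]
... * rho(a) = [[2, 1], [3, 2]]  ->  [[-6345327518, -3936280193], [11305469283, 7013269951]]
... * rho(b) = [[5, 17], [-13, -44]]  ->  [[19445004919, 65325760686], [-34645162948, -116390900033]]
... * rho(c^-1) = [[-3, -2], [2, 1]]  ->  [[72316506615, 26435750848], [-128846311222, -47100574137]]
... * rho(b^-1) = [[-44, -17], [13, 5]]  ->  [[-2838261530036, -1097201858215], [5056930229987, 1954884420089]]
... * rho(a) = [[2, 1], [3, 2]]  ->  [[-8968128634717, -5032665246466], [15978513720241, 8966699070165]]
... * rho(b) = [[5, 17], [-13, -44]]  ->  [[20584005030473, 68979084054315], [-36674519310940, -122900025843163]]
tr = 20584005030473 + -122900025843163 = -102316020812690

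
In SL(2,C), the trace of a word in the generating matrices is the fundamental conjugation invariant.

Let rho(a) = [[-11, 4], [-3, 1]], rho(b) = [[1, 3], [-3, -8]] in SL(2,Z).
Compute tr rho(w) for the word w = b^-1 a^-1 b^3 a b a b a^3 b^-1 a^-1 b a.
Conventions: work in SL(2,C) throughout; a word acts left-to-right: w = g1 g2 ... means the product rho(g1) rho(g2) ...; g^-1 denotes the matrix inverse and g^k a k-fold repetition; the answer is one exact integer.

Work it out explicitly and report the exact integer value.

157066836135782

rho(b^-1) = [[-8, -3], [3, 1]]
... * rho(a^-1) = [[1, -4], [3, -11]]  ->  [[-17, 65], [6, -23]]
... * rho(b) = [[1, 3], [-3, -8]]  ->  [[-212, -571], [75, 202]]
... * rho(b) = [[1, 3], [-3, -8]]  ->  [[1501, 3932], [-531, -1391]]
... * rho(b) = [[1, 3], [-3, -8]]  ->  [[-10295, -26953], [3642, 9535]]
... * rho(a) = [[-11, 4], [-3, 1]]  ->  [[194104, -68133], [-68667, 24103]]
... * rho(b) = [[1, 3], [-3, -8]]  ->  [[398503, 1127376], [-140976, -398825]]
... * rho(a) = [[-11, 4], [-3, 1]]  ->  [[-7765661, 2721388], [2747211, -962729]]
... * rho(b) = [[1, 3], [-3, -8]]  ->  [[-15929825, -45068087], [5635398, 15943465]]
... * rho(a) = [[-11, 4], [-3, 1]]  ->  [[310432336, -108787387], [-109819773, 38485057]]
... * rho(a) = [[-11, 4], [-3, 1]]  ->  [[-3088393535, 1132941957], [1092562332, -400794035]]
... * rho(a) = [[-11, 4], [-3, 1]]  ->  [[30573503014, -11220632183], [-10815803547, 3969455293]]
... * rho(b^-1) = [[-8, -3], [3, 1]]  ->  [[-278249920661, -102941141225], [98434794255, 36416865934]]
... * rho(a^-1) = [[1, -4], [3, -11]]  ->  [[-587073344336, 2245352236119], [207685392057, -794324702294]]
... * rho(b) = [[1, 3], [-3, -8]]  ->  [[-7323130052693, -19724037921960], [2590659498939, 6977653794523]]
... * rho(a) = [[-11, 4], [-3, 1]]  ->  [[139726544345503, -49016558132732], [-49430215871898, 17340291790279]]
tr = 139726544345503 + 17340291790279 = 157066836135782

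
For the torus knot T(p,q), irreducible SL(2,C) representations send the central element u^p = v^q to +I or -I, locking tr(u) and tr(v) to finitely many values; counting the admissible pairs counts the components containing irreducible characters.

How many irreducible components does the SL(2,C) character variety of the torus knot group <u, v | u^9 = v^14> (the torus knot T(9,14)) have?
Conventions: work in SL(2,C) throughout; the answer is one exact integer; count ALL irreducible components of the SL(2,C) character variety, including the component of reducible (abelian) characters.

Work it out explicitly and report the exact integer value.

Gamma = < u, v | u^9 = v^14 > (torus knot T(9,14)); the central element u^9 = v^14 acts as +I or -I in any irreducible SL(2,C) representation.
On an irreducible component, tr(u) is locked at 2*cos(pi*alpha/9) for some alpha in 1..8, and tr(v) at 2*cos(pi*beta/14) for some beta in 1..13.
The two central values (-1)^alpha I and (-1)^beta I must be the same matrix, so alpha and beta share a parity.
Counting: 4 odd alphas x 7 odd betas + 4 even alphas x 6 even betas = 28 + 24 = 52.
components with irreducible characters: 52; plus the single component of reducible (abelian) characters: total 53.

53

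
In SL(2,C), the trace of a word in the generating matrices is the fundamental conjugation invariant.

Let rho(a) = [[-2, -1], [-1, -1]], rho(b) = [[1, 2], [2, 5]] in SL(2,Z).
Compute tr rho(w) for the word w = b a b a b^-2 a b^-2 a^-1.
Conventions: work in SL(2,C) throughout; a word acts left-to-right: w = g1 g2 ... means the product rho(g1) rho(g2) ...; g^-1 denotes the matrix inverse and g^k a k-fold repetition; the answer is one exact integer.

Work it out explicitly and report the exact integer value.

-92617

rho(b) = [[1, 2], [2, 5]]
... * rho(a) = [[-2, -1], [-1, -1]]  ->  [[-4, -3], [-9, -7]]
... * rho(b) = [[1, 2], [2, 5]]  ->  [[-10, -23], [-23, -53]]
... * rho(a) = [[-2, -1], [-1, -1]]  ->  [[43, 33], [99, 76]]
... * rho(b^-1) = [[5, -2], [-2, 1]]  ->  [[149, -53], [343, -122]]
... * rho(b^-1) = [[5, -2], [-2, 1]]  ->  [[851, -351], [1959, -808]]
... * rho(a) = [[-2, -1], [-1, -1]]  ->  [[-1351, -500], [-3110, -1151]]
... * rho(b^-1) = [[5, -2], [-2, 1]]  ->  [[-5755, 2202], [-13248, 5069]]
... * rho(b^-1) = [[5, -2], [-2, 1]]  ->  [[-33179, 13712], [-76378, 31565]]
... * rho(a^-1) = [[-1, 1], [1, -2]]  ->  [[46891, -60603], [107943, -139508]]
tr = 46891 + -139508 = -92617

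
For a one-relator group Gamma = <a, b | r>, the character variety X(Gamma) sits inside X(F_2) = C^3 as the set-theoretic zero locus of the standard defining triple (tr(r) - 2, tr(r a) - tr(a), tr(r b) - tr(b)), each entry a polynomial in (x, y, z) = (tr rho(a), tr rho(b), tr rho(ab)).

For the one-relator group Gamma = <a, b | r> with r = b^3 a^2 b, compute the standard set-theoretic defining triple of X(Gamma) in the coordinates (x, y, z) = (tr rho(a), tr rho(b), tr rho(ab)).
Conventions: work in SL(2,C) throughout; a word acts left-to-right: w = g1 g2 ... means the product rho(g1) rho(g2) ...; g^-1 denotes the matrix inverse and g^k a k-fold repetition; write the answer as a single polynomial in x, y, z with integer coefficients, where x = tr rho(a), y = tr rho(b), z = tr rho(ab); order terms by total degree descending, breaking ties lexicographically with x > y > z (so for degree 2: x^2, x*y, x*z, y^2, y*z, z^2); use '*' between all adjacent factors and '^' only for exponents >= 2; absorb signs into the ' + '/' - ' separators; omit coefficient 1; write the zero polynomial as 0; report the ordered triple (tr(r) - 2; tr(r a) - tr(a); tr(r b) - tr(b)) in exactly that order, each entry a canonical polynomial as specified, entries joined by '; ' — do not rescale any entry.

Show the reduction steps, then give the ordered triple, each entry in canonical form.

x*y^3*z - x^2*y^2 - y^4 - 2*x*y*z + x^2 + 4*y^2 - 4; x*y^2*z^2 - x^2*y*z - y^3*z - x*z^2 + 2*y*z; x*y^4*z - x^2*y^3 - y^5 - 3*x*y^2*z + 2*x^2*y + 5*y^3 + x*z - 6*y

trace(a b^2) = trace(b)*trace(a b) - trace(a) = y*z - x
trace(a b^3) = trace(b)*trace(a b^2) - trace(a b) = y^2*z - x*y - z
trace(b^4 a) = trace(b)*trace(a b^3) - trace(a b^2) = y^3*z - x*y^2 - 2*y*z + x
trace(b^2) = trace(b)*trace(b) - trace(1) = y^2 - 2
trace(b^3) = trace(b)*trace(b^2) - trace(b) = y^3 - 3*y
trace(b^4) = trace(b)*trace(b^3) - trace(b^2) = y^4 - 4*y^2 + 2
trace(b^3 a^2 b) = trace(a)*trace(b^4 a) - trace(b^4) = x*y^3*z - x^2*y^2 - y^4 - 2*x*y*z + x^2 + 4*y^2 - 2
trace(a b a b) = trace(b a)*trace(b a) - trace(1)   [split at a repeated b] = z^2 - 2
trace(a b a) = trace(a)*trace(b a) - trace(b)   [square of a] = x*z - y
trace(b a b^2 a) = trace(b)*trace(a b a b) - trace(a b a)   [square of b] = y*z^2 - x*z - y
trace(b a^2 b a b) = trace(a)*trace(b a b^2 a) - trace(b a b^2)   [square of a] = x*y*z^2 - x^2*z - y^2*z + z
trace(b a^2 b a) = trace(a)*trace(b a b a) - trace(b a b)   [square of a] = x*z^2 - y*z - x
trace(b^3 a^2 b a) = trace(b)*trace(b a^2 b a b) - trace(b a^2 b a)   [square of b] = x*y^2*z^2 - x^2*y*z - y^3*z - x*z^2 + 2*y*z + x
trace(a^2 b^2) = trace(a)*trace(b^2 a) - trace(b^2)   [square of a] = x*y*z - x^2 - y^2 + 2
trace(b a^2 b^2) = trace(b)*trace(a^2 b^2) - trace(a^2 b)   [square of b] = x*y^2*z - x^2*y - y^3 - x*z + 3*y
trace(b^3 a^2 b^2) = trace(b)*trace(b a^2 b^3) - trace(b a^2 b^2)   [square of b] = x*y^4*z - x^2*y^3 - y^5 - 3*x*y^2*z + 2*x^2*y + 5*y^3 + x*z - 5*y
assemble the triple (trace(r) - 2; trace(r a) - x; trace(r b) - y)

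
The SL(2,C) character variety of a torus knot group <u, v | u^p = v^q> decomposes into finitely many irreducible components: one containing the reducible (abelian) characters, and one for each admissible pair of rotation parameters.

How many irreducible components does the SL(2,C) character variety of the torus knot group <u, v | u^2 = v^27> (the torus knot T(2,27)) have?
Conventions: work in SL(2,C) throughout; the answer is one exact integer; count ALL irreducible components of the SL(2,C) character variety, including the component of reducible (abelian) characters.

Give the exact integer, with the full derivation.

Gamma = < u, v | u^2 = v^27 > (torus knot T(2,27)); the central element u^2 = v^27 acts as +I or -I in any irreducible SL(2,C) representation.
This locks tr(u) to 2*cos(pi*alpha/2), alpha in 1..1, and tr(v) to 2*cos(pi*beta/27), beta in 1..26, on each component of irreducible characters.
Consistency of u^2 = (-1)^alpha I with v^27 = (-1)^beta I forces alpha = beta (mod 2).
Enumerate parity-matched pairs: 1*13 odd-odd plus 0*13 even-even gives 13.
That is 13 components of irreducible characters, and with the reducible (abelian) component the total is 14.

14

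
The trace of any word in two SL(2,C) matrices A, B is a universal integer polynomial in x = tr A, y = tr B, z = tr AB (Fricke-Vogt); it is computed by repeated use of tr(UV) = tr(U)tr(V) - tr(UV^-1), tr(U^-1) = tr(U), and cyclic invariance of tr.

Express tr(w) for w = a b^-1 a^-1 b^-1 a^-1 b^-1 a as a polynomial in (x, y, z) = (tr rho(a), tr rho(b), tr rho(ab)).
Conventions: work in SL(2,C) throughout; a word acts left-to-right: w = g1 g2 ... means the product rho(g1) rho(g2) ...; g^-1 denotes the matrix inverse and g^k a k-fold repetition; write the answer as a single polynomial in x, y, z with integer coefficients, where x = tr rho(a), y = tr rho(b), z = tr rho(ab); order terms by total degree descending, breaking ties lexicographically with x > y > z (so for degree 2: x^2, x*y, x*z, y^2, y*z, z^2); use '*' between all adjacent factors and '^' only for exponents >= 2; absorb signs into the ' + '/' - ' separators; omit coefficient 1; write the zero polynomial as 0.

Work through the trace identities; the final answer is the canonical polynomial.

x^2*y*z^2 - x^3*z - x*z^3 - x^2*y - y*z^2 + 4*x*z + y

trace(b^-1) = trace(b) = y
trace(a b a) = trace(a) trace(b a) - trace(b)  (reduce the a square) = x*z - y
next, trace(a b a b) = trace(b a) trace(b a) - trace(1)  (split on b) = z^2 - 2
and trace(b a b^-1 a) = trace(a b a) trace(b) - trace(a b a b)  (eliminate b^-1) = x*y*z - y^2 - z^2 + 2
next, trace(a b^-1 a^-1 b) = trace(b a b^-1) trace(a) - trace(b a b^-1 a)  (eliminate a^-1) = -x*y*z + x^2 + y^2 + z^2 - 2
next, trace(a b^-1 a^-1 b^-1) = trace(a b^-1 a^-1) trace(b) - trace(a b^-1 a^-1 b)  (eliminate b^-1) = x*y*z - x^2 - z^2 + 2
trace(b^2 a) = trace(b) trace(a b) - trace(a)  (reduce the b square) = y*z - x
trace(b^2) = trace(b) trace(b) - trace(1)  (reduce the b square) = y^2 - 2
trace(b a^2 b) = trace(a) trace(b^2 a) - trace(b^2)  (reduce the a square) = x*y*z - x^2 - y^2 + 2
next, trace(a b a^2 b) = trace(a) trace(b a b a) - trace(b a b)  (reduce the a square) = x*z^2 - y*z - x
trace(a b a^2) = trace(a) trace(b a^2) - trace(b a)  (reduce the a square) = x^2*z - x*y - z
trace(b a b a^2 b) = trace(b) trace(a b a^2 b) - trace(a b a^2)  (reduce the b square) = x*y*z^2 - x^2*z - y^2*z + z
trace(b a b a b a) = trace(b a) trace(b a b a) - trace(b^-1 a^-1)  (split on b) = z^3 - 3*z
next, trace(b a b a b) = trace(b) trace(a b a b) - trace(a b a)  (reduce the b square) = y*z^2 - x*z - y
trace(b a b a^2 b a) = trace(a) trace(b a b a b a) - trace(b a b a b)  (reduce the a square) = x*z^3 - y*z^2 - 2*x*z + y
trace(a b a^2 b a^-1 b) = trace(b a b a^2 b) trace(a) - trace(b a b a^2 b a)  (eliminate a^-1) = x^2*y*z^2 - x^3*z - x*y^2*z - x*z^3 + y*z^2 + 3*x*z - y
and trace(b a^2 b a^-1 b^-1 a) = trace(a b a^2 b a^-1) trace(b) - trace(a b a^2 b a^-1 b)  (eliminate b^-1) = -x^2*y*z^2 + x^3*z + 2*x*y^2*z + x*z^3 - x^2*y - y^3 - y*z^2 - 3*x*z + 3*y
trace(a^-1 b^-1 a^-1 b a^2 b) = trace(b a^2 b a^-1 b^-1) trace(a) - trace(b a^2 b a^-1 b^-1 a)  (eliminate a^-1) = x^2*y*z^2 - x^3*z - 2*x*y^2*z - x*z^3 + x^2*y + y^3 + y*z^2 + 4*x*z - 3*y
trace(a^2 b^-1 a^-1 b^-1 a^-1 b) = trace(a^-1 b^-1 a^-1 b a^2) trace(b) - trace(a^-1 b^-1 a^-1 b a^2 b)  (eliminate b^-1) = -x^2*y*z^2 + x^3*z + x*y^2*z + x*z^3 - 4*x*z + y
and trace(a b^-1 a^-1 b^-1 a^-1 b^-1 a) = trace(a^2 b^-1 a^-1 b^-1 a^-1) trace(b) - trace(a^2 b^-1 a^-1 b^-1 a^-1 b)  (eliminate b^-1) = x^2*y*z^2 - x^3*z - x*z^3 - x^2*y - y*z^2 + 4*x*z + y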